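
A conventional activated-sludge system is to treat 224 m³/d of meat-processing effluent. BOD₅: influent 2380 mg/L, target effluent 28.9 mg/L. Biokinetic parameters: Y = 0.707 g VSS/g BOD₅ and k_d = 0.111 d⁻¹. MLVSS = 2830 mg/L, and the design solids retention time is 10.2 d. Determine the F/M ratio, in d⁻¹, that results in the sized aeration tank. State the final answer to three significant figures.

Rearranging the biomass balance for a CMAS with decay, V = Y·Q·ΔS·θ_c / [X·(1+k_d θ_c)] = 0.707 × 224 × (2380 − 28.9) × 10.2 / [2830 × (1 + 0.111 × 10.2)] = 3.8×10^6 / 6034 = 629.4 m³.
Food-to-microorganism ratio F/M = Q S₀ / (V X) = 224 × 2380 / (629.4 × 2830) = 0.2993 d⁻¹.

F/M ≈ 0.299 d⁻¹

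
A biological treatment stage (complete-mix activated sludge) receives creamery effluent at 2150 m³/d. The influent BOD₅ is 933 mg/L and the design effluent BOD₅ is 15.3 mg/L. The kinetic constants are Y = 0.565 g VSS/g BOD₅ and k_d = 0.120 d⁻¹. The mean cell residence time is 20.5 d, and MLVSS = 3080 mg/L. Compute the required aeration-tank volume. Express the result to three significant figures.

From the SRT design equation V = Y Q (S₀−S) θ_c / [X (1 + k_d θ_c)] = 0.565 × 2150 × (933 − 15.3) × 20.5 / [3080 × (1 + 0.120 × 20.5)] = 2.29×10^7 / 10657 = 2144 m³.

V ≈ 2140 m³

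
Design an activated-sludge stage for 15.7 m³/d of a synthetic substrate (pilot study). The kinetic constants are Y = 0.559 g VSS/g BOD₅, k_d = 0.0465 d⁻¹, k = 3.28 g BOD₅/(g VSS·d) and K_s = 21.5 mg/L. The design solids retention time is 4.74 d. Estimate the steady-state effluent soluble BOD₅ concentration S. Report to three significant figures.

Effluent substrate depends only on kinetics and SRT: S = K_s(1 + k_d θ_c) / [θ_c(Yk − k_d) − 1] = 21.5 × (1 + 0.0465 × 4.74) / [4.74 × (0.559 × 3.28 − 0.0465) − 1] = 26.24 / 7.470 = 3.512 mg/L.

S ≈ 3.51 mg/L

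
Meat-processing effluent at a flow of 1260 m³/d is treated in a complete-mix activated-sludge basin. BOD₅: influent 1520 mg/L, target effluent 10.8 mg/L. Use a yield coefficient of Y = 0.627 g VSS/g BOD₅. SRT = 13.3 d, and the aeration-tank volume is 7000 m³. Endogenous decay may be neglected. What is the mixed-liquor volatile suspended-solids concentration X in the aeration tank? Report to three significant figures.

Without decay, X = Y Q (S₀−S) θ_c / V = 0.627 × 1260 × (1520 − 10.8) × 13.3 / 7000 = 2265 mg/L.

X ≈ 2270 mg/L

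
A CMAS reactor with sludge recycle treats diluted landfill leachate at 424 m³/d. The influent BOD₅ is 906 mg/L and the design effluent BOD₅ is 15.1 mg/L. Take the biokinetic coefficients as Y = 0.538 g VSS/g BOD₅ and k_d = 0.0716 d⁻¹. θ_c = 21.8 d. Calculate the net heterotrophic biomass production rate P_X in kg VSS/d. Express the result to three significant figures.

Y_obs = Y / (1 + k_d θ_c) = 0.538 / (1 + 0.0716 × 21.8) = 0.538 / 2.561 = 0.2101.
ΔS = 906 − 15.1 = 890.9 mg/L, so the substrate removal rate is 424 × 890.9/1000 = 377.7 kg BOD₅/d.
P_X = Y_obs · Q(S₀ − S) = 0.2101 × 377.7 = 79.36 kg VSS/d.

P_X ≈ 79.4 kg VSS/d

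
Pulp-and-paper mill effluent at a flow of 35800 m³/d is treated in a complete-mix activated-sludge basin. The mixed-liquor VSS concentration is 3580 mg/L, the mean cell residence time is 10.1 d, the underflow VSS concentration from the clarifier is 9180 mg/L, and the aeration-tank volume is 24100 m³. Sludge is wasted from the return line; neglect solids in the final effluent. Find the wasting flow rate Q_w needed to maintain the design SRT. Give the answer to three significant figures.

θ_c = V·X/(Q_w·X_r) when wasting from the recycle, so Q_w = V·X/(θ_c·X_r) = 24100 × 3580 / (10.1 × 9180) = 930.5 m³/d.

Q_w ≈ 931 m³/d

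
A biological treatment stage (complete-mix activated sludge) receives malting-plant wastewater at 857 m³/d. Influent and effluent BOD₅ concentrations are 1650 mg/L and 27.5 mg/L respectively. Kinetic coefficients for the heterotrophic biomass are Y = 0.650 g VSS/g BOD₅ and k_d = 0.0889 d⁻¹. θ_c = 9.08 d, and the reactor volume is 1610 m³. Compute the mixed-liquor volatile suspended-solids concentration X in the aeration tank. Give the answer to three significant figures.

X ≈ 2820 mg/L

From V·X·(1 + k_d·θ_c) = Y·Q·(S₀ − S)·θ_c: X = 0.650 × 857 × (1650 − 27.5) × 9.08 / [1610 × (1 + 0.0889 × 9.08)] = 2821 mg/L.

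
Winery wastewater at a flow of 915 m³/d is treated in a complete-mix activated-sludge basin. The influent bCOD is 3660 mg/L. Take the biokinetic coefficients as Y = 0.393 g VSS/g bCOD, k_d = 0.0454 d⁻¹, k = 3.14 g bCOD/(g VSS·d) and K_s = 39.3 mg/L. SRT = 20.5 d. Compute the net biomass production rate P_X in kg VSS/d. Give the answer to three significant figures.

P_X ≈ 681 kg VSS/d

From the Monod/SRT balance for a CMAS, S = K_s·(1+k_d θ_c)/[θ_c·(Y k − k_d) − 1] = 39.3 × (1 + 0.0454 × 20.5) / [20.5 × (0.393 × 3.14 − 0.0454) − 1] = 75.88 / 23.37 = 3.247 mg/L.
Correct the yield for decay: Y_obs = Y/(1 + k_d θ_c) = 0.393 / (1 + 0.0454 × 20.5) = 0.393 / 1.931 = 0.2036.
Mass of bCOD removed per day: Q(S₀ − S) = 915 × 3657 g/m³ = 3346 kg/d.
Net biomass production P_X = Y_obs × Q·(S₀ − S) = 0.2036 × 3346 = 681.1 kg VSS/d.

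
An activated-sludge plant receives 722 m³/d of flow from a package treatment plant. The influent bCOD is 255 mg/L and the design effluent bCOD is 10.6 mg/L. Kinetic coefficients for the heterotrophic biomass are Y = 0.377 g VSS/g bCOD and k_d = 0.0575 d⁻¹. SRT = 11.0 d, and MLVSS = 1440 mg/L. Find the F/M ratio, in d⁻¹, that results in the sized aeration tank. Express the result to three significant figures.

Steady-state biomass mass balance: V·X·(1 + k_d·θ_c) = Y·Q·(S₀ − S)·θ_c, so V = 0.377 × 722 × (255 − 10.6) × 11.0 / [1440 × (1 + 0.0575 × 11.0)] = 7.32×10^5 / 2351 = 311.3 m³.
Food-to-microorganism ratio F/M = Q S₀ / (V X) = 722 × 255 / (311.3 × 1440) = 0.4107 d⁻¹.

F/M ≈ 0.411 d⁻¹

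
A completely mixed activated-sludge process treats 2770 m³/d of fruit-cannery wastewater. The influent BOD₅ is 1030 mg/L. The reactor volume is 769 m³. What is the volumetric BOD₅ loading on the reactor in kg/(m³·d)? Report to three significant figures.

L_v ≈ 3.71 kg BOD₅/(m³·d)

Volumetric loading L_v = Q·S₀ / V = 2770 × 1030 g/m³ / 769.0 m³ = 3710 g/(m³·d) = 3.710 kg BOD₅/(m³·d).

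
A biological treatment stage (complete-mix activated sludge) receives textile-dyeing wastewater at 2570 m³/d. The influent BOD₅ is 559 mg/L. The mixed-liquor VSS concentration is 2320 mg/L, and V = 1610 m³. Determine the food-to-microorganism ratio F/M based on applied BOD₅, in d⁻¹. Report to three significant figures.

F/M ≈ 0.385 d⁻¹

F/M = applied load / biomass = Q·S₀/(V·X) = 2570 × 559 / (1610 × 2320) = 0.3846 d⁻¹.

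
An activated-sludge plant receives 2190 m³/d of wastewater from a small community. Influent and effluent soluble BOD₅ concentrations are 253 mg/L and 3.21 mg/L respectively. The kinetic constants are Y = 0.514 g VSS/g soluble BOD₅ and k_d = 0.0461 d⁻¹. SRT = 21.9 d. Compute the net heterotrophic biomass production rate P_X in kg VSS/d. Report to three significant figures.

The observed yield is Y_obs = Y/(1 + k_d·θ_c) = 0.514 / (1 + 0.0461 × 21.9) = 0.514 / 2.010 = 0.2558 g VSS per g soluble BOD₅ removed.
Q·(S₀ − S) = 2190 × (253 − 3.21) × 10⁻³ = 547.0 kg/d removed.
P_X = Y_obs · Q(S₀ − S) = 0.2558 × 547.0 = 139.9 kg VSS/d.

P_X ≈ 140 kg VSS/d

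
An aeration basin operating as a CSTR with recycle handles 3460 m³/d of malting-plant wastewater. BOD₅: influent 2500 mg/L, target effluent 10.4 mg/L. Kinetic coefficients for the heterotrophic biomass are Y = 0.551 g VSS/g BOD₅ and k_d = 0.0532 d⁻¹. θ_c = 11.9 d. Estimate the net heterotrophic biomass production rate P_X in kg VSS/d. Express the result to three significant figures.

The observed yield is Y_obs = Y/(1 + k_d·θ_c) = 0.551 / (1 + 0.0532 × 11.9) = 0.551 / 1.633 = 0.3374 g VSS per g BOD₅ removed.
Mass of BOD₅ removed per day: Q(S₀ − S) = 3460 × 2490 g/m³ = 8614 kg/d.
Biomass produced: P_X = Y_obs·Q·ΔS = 0.3374 × 8614 ≈ 2906 kg VSS/d.

P_X ≈ 2910 kg VSS/d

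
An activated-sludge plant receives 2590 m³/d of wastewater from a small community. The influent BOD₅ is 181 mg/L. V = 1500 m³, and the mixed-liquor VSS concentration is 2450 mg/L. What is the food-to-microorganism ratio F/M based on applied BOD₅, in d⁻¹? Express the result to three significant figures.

F/M = Q·S₀ / (V·X) = 2590 × 181 / (1500 × 2450) = 0.1276 g BOD₅·(g VSS·d)⁻¹.

F/M ≈ 0.128 d⁻¹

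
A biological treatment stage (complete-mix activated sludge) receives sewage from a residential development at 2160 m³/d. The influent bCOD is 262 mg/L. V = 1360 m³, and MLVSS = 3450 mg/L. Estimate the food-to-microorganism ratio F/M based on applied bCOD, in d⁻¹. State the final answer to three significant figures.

F/M ≈ 0.121 d⁻¹

F/M = applied load / biomass = Q·S₀/(V·X) = 2160 × 262 / (1360 × 3450) = 0.1206 d⁻¹.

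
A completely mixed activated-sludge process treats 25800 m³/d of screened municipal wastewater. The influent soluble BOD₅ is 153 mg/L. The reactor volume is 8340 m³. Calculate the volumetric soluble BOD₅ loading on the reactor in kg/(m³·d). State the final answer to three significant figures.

Volumetric loading L_v = Q·S₀ / V = 25800 × 153 g/m³ / 8340 m³ = 473.3 g/(m³·d) = 0.4733 kg soluble BOD₅/(m³·d).

L_v ≈ 0.473 kg soluble BOD₅/(m³·d)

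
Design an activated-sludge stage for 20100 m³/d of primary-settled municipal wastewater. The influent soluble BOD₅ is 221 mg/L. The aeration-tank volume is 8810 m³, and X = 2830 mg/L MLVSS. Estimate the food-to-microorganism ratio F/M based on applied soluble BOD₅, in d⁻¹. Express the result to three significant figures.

F/M ≈ 0.178 d⁻¹

F/M = applied load / biomass = Q·S₀/(V·X) = 20100 × 221 / (8810 × 2830) = 0.1782 d⁻¹.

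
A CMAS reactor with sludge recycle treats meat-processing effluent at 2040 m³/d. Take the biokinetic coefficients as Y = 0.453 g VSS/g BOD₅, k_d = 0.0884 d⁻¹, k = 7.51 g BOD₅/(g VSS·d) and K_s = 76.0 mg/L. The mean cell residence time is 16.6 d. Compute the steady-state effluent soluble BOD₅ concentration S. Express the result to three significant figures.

S ≈ 3.47 mg/L

For a completely mixed reactor with recycle the Lawrence–McCarty relation gives S = K_s·(1 + k_d·θ_c) / [θ_c·(Y·k − k_d) − 1] = 76.0 × (1 + 0.0884 × 16.6) / [16.6 × (0.453 × 7.51 − 0.0884) − 1] = 187.5 / 54.01 = 3.472 mg/L.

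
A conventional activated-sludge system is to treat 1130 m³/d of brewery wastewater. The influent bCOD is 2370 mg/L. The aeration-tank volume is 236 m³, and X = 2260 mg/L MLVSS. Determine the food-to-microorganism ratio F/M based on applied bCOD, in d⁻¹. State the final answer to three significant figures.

F/M ≈ 5.02 d⁻¹

F/M = applied load / biomass = Q·S₀/(V·X) = 1130 × 2370 / (236.0 × 2260) = 5.021 d⁻¹.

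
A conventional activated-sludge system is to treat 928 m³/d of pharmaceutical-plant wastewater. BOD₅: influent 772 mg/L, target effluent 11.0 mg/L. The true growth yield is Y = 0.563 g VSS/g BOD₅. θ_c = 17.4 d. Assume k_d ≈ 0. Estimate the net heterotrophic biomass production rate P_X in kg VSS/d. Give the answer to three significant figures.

P_X ≈ 398 kg VSS/d

No decay correction is needed, so Y_obs = Y = 0.563.
Substrate removed = Q·(S₀ − S) = 928 m³/d × (772 − 11.0) g/m³ = 7.06×10^5 g/d = 706.2 kg/d.
P_X = Y_obs · Q(S₀ − S) = 0.5630 × 706.2 = 397.6 kg VSS/d.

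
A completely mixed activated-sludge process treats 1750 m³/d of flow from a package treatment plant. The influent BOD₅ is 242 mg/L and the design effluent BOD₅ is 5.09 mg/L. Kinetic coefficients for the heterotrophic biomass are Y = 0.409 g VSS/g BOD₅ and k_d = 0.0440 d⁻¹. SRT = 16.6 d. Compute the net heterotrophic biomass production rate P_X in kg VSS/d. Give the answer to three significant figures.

Correct the yield for decay: Y_obs = Y/(1 + k_d θ_c) = 0.409 / (1 + 0.0440 × 16.6) = 0.409 / 1.730 = 0.2364.
Substrate removed = Q·(S₀ − S) = 1750 m³/d × (242 − 5.09) g/m³ = 4.15×10^5 g/d = 414.6 kg/d.
Net biomass production P_X = Y_obs × Q·(S₀ − S) = 0.2364 × 414.6 = 97.99 kg VSS/d.

P_X ≈ 98.0 kg VSS/d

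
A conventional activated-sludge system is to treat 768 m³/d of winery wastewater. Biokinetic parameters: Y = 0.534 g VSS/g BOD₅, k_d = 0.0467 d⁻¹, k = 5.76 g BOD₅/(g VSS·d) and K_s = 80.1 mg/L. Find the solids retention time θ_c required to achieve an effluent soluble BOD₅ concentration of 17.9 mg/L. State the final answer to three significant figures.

θ_c ≈ 1.94 d

Specific growth rate at S = 17.9 mg/L: μ = YkS/(K_s+S) = 0.534·5.76·17.9/(80.1+17.9) = 0.5618 d⁻¹.
Then 1/θ_c = μ − k_d = 0.5618 − 0.0467 = 0.5151 d⁻¹, giving θ_c = 1.941 d.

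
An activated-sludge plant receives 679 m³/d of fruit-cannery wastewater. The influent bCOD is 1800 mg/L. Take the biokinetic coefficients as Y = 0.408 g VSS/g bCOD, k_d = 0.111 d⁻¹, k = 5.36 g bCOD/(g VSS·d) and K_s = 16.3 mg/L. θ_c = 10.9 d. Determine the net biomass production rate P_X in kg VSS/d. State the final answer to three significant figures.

P_X ≈ 225 kg VSS/d

For a completely mixed reactor with recycle the Lawrence–McCarty relation gives S = K_s·(1 + k_d·θ_c) / [θ_c·(Y·k − k_d) − 1] = 16.3 × (1 + 0.111 × 10.9) / [10.9 × (0.408 × 5.36 − 0.111) − 1] = 36.02 / 21.63 = 1.666 mg/L.
Observed yield with endogenous decay: Y_obs = Y / (1 + k_d·θ_c) = 0.408 / (1 + 0.111 × 10.9) = 0.408 / 2.210 = 0.1846 g VSS/g bCOD.
Substrate removed = Q·(S₀ − S) = 679 m³/d × (1800 − 1.67) g/m³ = 1.22×10^6 g/d = 1221 kg/d.
Biomass produced: P_X = Y_obs·Q·ΔS = 0.1846 × 1221 ≈ 225.4 kg VSS/d.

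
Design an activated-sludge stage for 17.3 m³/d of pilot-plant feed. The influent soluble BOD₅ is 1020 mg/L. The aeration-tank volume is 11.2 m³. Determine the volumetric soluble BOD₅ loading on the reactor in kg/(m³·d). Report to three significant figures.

L_v ≈ 1.58 kg soluble BOD₅/(m³·d)

Applied soluble BOD₅ load per unit volume = Q·S₀/V = (17.3 × 1020/1000)/11.20 = 1.576 kg soluble BOD₅·m⁻³·d⁻¹.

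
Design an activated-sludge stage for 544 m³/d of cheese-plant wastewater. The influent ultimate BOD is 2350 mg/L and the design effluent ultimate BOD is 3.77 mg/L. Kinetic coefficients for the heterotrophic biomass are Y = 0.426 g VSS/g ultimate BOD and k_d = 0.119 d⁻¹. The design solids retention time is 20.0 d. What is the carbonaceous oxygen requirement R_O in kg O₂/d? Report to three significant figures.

Observed yield with endogenous decay: Y_obs = Y / (1 + k_d·θ_c) = 0.426 / (1 + 0.119 × 20.0) = 0.426 / 3.380 = 0.1260 g VSS/g ultimate BOD.
ΔS = 2350 − 3.77 = 2346 mg/L, so the substrate removal rate is 544 × 2346/1000 = 1276 kg ultimate BOD/d.
Net sludge production P_X = 0.1260 × 1276 = 160.9 kg VSS/d.
Carbonaceous O₂ demand = substrate oxidised − cell-mass equivalent = 1276 − 1.42 × 160.9 = 1048 kg O₂/d.

R_O ≈ 1050 kg O₂/d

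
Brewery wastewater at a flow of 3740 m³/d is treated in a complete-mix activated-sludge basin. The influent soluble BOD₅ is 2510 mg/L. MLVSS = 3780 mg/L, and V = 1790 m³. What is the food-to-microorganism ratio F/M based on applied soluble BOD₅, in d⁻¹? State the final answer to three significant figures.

F/M ≈ 1.39 d⁻¹

F/M = applied load / biomass = Q·S₀/(V·X) = 3740 × 2510 / (1790 × 3780) = 1.387 d⁻¹.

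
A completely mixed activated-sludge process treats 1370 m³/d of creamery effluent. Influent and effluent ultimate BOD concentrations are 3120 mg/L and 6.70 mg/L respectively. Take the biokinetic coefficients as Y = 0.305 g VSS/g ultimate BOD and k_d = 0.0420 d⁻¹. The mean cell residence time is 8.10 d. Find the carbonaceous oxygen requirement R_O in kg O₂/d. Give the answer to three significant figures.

R_O ≈ 2890 kg O₂/d

The observed yield is Y_obs = Y/(1 + k_d·θ_c) = 0.305 / (1 + 0.0420 × 8.10) = 0.305 / 1.340 = 0.2276 g VSS per g ultimate BOD removed.
Substrate removed = Q·(S₀ − S) = 1370 m³/d × (3120 − 6.70) g/m³ = 4.27×10^6 g/d = 4265 kg/d.
Net sludge production P_X = 0.2276 × 4265 = 970.7 kg VSS/d.
R_O = Q·(S₀ − S) − 1.42·P_X = 4265 − 1.42 × 970.7 = 2887 kg O₂/d.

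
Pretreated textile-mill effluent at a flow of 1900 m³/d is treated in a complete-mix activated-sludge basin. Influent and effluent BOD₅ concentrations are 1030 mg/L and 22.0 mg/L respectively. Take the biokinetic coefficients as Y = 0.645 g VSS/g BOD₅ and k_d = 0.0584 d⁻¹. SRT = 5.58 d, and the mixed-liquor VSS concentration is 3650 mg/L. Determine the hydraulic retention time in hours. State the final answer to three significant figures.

From the SRT design equation V = Y Q (S₀−S) θ_c / [X (1 + k_d θ_c)] = 0.645 × 1900 × (1030 − 22.0) × 5.58 / [3650 × (1 + 0.0584 × 5.58)] = 6.89×10^6 / 4839 = 1424 m³.
HRT = V/Q = 1424 m³ / 1900 m³·d⁻¹ = 0.7497 d × 24 = 17.99 h.

τ ≈ 18.0 h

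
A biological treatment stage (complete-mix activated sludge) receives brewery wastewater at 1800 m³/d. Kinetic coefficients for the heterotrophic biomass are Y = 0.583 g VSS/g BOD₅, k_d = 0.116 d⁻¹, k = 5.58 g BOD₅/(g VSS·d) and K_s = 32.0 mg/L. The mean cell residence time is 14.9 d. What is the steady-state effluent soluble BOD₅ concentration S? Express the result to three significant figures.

For a completely mixed reactor with recycle the Lawrence–McCarty relation gives S = K_s·(1 + k_d·θ_c) / [θ_c·(Y·k − k_d) − 1] = 32.0 × (1 + 0.116 × 14.9) / [14.9 × (0.583 × 5.58 − 0.116) − 1] = 87.31 / 45.74 = 1.909 mg/L.

S ≈ 1.91 mg/L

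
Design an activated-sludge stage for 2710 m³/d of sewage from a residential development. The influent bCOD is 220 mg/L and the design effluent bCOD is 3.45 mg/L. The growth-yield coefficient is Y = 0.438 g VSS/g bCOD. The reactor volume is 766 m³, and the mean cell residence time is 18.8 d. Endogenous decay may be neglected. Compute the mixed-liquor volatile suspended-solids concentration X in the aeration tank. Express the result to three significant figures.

From V·X = Y·Q·(S₀ − S)·θ_c (decay neglected): X = 0.438 × 2710 × (220 − 3.45) × 18.8 / 766 = 6309 mg/L.

X ≈ 6310 mg/L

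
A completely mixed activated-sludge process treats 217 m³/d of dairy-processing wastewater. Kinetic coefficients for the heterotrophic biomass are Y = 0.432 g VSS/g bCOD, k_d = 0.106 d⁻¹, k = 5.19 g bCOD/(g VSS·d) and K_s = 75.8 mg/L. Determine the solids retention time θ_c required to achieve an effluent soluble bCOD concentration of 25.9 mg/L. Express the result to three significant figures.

θ_c ≈ 2.15 d

At the target effluent, Y k S/(K_s+S) = 0.432×5.19×25.9/101.7 = 0.5710 d⁻¹.
θ_c = 1/(μ − k_d) = 1/(0.5710 − 0.106) = 1/0.4650 = 2.151 d.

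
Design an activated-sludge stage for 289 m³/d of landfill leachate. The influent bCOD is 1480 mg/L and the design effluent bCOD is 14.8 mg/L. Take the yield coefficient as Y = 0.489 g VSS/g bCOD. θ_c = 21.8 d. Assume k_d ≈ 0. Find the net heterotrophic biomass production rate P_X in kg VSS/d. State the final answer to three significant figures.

Since k_d ≈ 0, Y_obs = Y = 0.489 g VSS/g bCOD.
ΔS = 1480 − 14.8 = 1465 mg/L, so the substrate removal rate is 289 × 1465/1000 = 423.4 kg bCOD/d.
Biomass produced: P_X = Y_obs·Q·ΔS = 0.4890 × 423.4 ≈ 207.1 kg VSS/d.

P_X ≈ 207 kg VSS/d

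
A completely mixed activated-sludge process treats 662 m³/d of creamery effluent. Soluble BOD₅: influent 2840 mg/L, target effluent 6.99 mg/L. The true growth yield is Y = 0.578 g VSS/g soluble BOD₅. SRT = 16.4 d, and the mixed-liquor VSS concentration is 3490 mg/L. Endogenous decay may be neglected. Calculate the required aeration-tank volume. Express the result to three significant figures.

V ≈ 5090 m³

With k_d = 0 the design equation reduces to V = Y Q (S₀−S) θ_c / X = 0.578 × 662 × (2840 − 6.99) × 16.4 / 3490 = 5094 m³.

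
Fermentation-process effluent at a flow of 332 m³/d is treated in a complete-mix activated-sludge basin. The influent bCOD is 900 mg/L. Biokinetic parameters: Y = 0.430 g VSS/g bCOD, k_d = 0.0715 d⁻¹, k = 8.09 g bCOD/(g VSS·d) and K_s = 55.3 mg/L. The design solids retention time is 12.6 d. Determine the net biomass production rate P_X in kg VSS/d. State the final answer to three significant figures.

P_X ≈ 67.4 kg VSS/d

From the Monod/SRT balance for a CMAS, S = K_s·(1+k_d θ_c)/[θ_c·(Y k − k_d) − 1] = 55.3 × (1 + 0.0715 × 12.6) / [12.6 × (0.430 × 8.09 − 0.0715) − 1] = 105.1 / 41.93 = 2.507 mg/L.
Correct the yield for decay: Y_obs = Y/(1 + k_d θ_c) = 0.430 / (1 + 0.0715 × 12.6) = 0.430 / 1.901 = 0.2262.
ΔS = 900 − 2.51 = 897.5 mg/L, so the substrate removal rate is 332 × 897.5/1000 = 298.0 kg bCOD/d.
Net biomass production P_X = Y_obs × Q·(S₀ − S) = 0.2262 × 298.0 = 67.40 kg VSS/d.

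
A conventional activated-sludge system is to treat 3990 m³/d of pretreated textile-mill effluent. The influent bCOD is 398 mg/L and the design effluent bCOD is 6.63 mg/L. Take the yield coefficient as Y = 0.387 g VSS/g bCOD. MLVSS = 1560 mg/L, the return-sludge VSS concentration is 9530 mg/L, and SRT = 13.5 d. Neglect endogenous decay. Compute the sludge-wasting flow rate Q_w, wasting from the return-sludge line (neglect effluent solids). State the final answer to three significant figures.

Biomass mass balance (decay neglected): V·X = Y·Q·(S₀ − S)·θ_c, so V = 0.387 × 3990 × (398 − 6.63) × 13.5 / 1560 = 5230 m³.
Q_w = (V·X)/(θ_c X_r) = 5230 × 1560 / (13.5 × 9530) = 63.41 m³/d.

Q_w ≈ 63.4 m³/d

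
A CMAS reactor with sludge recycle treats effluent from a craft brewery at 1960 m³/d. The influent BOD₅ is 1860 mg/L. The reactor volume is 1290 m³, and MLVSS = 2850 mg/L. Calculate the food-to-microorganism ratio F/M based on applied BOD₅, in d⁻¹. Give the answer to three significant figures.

F/M = applied load / biomass = Q·S₀/(V·X) = 1960 × 1860 / (1290 × 2850) = 0.9916 d⁻¹.

F/M ≈ 0.992 d⁻¹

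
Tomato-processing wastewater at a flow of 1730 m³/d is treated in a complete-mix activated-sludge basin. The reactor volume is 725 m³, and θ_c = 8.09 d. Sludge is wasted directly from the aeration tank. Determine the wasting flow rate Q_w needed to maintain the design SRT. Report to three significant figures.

Q_w ≈ 89.6 m³/d

Wasting from the aeration tank: Q_w = V / θ_c = 725.0 / 8.09 = 89.62 m³/d.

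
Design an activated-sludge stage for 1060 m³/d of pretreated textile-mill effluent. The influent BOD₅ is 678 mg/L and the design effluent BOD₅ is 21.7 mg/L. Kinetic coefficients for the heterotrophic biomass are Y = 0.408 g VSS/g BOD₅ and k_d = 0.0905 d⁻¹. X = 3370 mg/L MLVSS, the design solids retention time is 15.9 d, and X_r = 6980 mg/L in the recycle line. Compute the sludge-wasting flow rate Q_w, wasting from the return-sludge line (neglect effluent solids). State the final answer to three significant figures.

Q_w ≈ 16.7 m³/d

Steady-state biomass mass balance: V·X·(1 + k_d·θ_c) = Y·Q·(S₀ − S)·θ_c, so V = 0.408 × 1060 × (678 − 21.7) × 15.9 / [3370 × (1 + 0.0905 × 15.9)] = 4.51×10^6 / 8219 = 549.1 m³.
Q_w = (V·X)/(θ_c X_r) = 549.1 × 3370 / (15.9 × 6980) = 16.67 m³/d.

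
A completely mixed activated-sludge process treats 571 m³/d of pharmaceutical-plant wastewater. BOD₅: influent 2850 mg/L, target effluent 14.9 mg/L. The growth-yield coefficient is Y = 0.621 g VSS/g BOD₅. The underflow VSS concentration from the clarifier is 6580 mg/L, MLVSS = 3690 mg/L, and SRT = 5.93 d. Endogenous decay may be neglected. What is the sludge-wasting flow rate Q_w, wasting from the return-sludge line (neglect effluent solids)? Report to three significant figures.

Q_w ≈ 153 m³/d

Biomass mass balance (decay neglected): V·X = Y·Q·(S₀ − S)·θ_c, so V = 0.621 × 571 × (2850 − 14.9) × 5.93 / 3690 = 1616 m³.
θ_c = V·X/(Q_w·X_r) when wasting from the recycle, so Q_w = V·X/(θ_c·X_r) = 1616 × 3690 / (5.93 × 6580) = 152.8 m³/d.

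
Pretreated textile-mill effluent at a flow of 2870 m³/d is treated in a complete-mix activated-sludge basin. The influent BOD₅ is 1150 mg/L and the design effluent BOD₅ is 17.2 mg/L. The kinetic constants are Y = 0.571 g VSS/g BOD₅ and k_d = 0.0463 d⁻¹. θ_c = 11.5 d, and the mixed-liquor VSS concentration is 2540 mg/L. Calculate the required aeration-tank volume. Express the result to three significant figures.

V ≈ 5480 m³

Steady-state biomass mass balance: V·X·(1 + k_d·θ_c) = Y·Q·(S₀ − S)·θ_c, so V = 0.571 × 2870 × (1150 − 17.2) × 11.5 / [2540 × (1 + 0.0463 × 11.5)] = 2.13×10^7 / 3892 = 5485 m³.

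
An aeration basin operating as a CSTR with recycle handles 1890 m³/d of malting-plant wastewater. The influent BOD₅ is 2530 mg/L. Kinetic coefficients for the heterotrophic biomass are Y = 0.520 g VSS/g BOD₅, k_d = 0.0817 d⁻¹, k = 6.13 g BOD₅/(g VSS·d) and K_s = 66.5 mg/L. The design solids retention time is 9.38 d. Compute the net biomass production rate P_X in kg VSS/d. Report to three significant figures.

For a completely mixed reactor with recycle the Lawrence–McCarty relation gives S = K_s·(1 + k_d·θ_c) / [θ_c·(Y·k − k_d) − 1] = 66.5 × (1 + 0.0817 × 9.38) / [9.38 × (0.520 × 6.13 − 0.0817) − 1] = 117.5 / 28.13 = 4.175 mg/L.
Observed yield with endogenous decay: Y_obs = Y / (1 + k_d·θ_c) = 0.520 / (1 + 0.0817 × 9.38) = 0.520 / 1.766 = 0.2944 g VSS/g BOD₅.
Substrate removed = Q·(S₀ − S) = 1890 m³/d × (2530 − 4.18) g/m³ = 4.77×10^6 g/d = 4774 kg/d.
Biomass produced: P_X = Y_obs·Q·ΔS = 0.2944 × 4774 ≈ 1405 kg VSS/d.

P_X ≈ 1410 kg VSS/d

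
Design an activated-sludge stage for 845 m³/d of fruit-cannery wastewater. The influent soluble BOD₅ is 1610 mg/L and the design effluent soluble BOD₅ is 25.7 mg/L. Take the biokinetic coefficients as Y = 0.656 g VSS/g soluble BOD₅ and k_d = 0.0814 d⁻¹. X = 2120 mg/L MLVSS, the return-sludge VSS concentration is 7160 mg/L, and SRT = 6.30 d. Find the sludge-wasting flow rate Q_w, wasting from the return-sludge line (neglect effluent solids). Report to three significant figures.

Steady-state biomass mass balance: V·X·(1 + k_d·θ_c) = Y·Q·(S₀ − S)·θ_c, so V = 0.656 × 845 × (1610 − 25.7) × 6.30 / [2120 × (1 + 0.0814 × 6.30)] = 5.53×10^6 / 3207 = 1725 m³.
Wasting from the return line (neglecting effluent solids): Q_w = V·X / (θ_c·X_r) = 1725 × 2120 / (6.30 × 7160) = 81.08 m³/d.

Q_w ≈ 81.1 m³/d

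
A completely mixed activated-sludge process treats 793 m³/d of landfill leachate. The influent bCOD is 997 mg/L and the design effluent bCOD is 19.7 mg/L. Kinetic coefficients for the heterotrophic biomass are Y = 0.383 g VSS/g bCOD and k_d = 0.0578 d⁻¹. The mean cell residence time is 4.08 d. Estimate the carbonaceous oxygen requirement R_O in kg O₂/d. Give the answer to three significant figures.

R_O ≈ 434 kg O₂/d

Correct the yield for decay: Y_obs = Y/(1 + k_d θ_c) = 0.383 / (1 + 0.0578 × 4.08) = 0.383 / 1.236 = 0.3099.
ΔS = 997 − 19.7 = 977.3 mg/L, so the substrate removal rate is 793 × 977.3/1000 = 775.0 kg bCOD/d.
Biomass synthesised: P_X = Y_obs × 775.0 = 240.2 kg VSS/d.
R_O = Q·(S₀ − S) − 1.42·P_X = 775.0 − 1.42 × 240.2 = 433.9 kg O₂/d.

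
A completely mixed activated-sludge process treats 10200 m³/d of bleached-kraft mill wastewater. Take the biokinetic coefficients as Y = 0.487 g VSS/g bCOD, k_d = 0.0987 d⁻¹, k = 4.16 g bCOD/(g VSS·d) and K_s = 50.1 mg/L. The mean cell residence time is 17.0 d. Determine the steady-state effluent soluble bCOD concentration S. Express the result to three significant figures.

From the Monod/SRT balance for a CMAS, S = K_s·(1+k_d θ_c)/[θ_c·(Y k − k_d) − 1] = 50.1 × (1 + 0.0987 × 17.0) / [17.0 × (0.487 × 4.16 − 0.0987) − 1] = 134.2 / 31.76 = 4.224 mg/L.

S ≈ 4.22 mg/L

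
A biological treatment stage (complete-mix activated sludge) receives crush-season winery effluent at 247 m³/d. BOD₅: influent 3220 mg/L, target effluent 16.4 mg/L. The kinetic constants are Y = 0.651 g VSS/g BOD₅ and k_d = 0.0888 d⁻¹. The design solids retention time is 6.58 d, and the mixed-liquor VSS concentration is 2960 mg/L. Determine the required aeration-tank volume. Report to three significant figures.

V ≈ 723 m³

Rearranging the biomass balance for a CMAS with decay, V = Y·Q·ΔS·θ_c / [X·(1+k_d θ_c)] = 0.651 × 247 × (3220 − 16.4) × 6.58 / [2960 × (1 + 0.0888 × 6.58)] = 3.39×10^6 / 4690 = 722.8 m³.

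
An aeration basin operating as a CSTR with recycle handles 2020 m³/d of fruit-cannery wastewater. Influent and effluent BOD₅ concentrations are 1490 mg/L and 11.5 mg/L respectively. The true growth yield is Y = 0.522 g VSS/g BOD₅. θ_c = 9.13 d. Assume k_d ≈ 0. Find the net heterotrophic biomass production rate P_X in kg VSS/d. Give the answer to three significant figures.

P_X ≈ 1560 kg VSS/d

With endogenous decay neglected, the observed yield equals the true yield: Y_obs = Y = 0.522 g VSS/g BOD₅.
Substrate removed = Q·(S₀ − S) = 2020 m³/d × (1490 − 11.5) g/m³ = 2.99×10^6 g/d = 2987 kg/d.
So the net sludge growth is P_X = 0.5220 × 2987 = 1559 kg VSS/d.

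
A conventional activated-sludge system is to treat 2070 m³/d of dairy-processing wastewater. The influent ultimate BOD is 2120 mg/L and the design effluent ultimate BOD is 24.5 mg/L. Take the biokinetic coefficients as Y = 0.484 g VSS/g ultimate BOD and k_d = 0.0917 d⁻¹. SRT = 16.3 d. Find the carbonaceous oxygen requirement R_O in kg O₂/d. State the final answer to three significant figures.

R_O ≈ 3140 kg O₂/d

Correct the yield for decay: Y_obs = Y/(1 + k_d θ_c) = 0.484 / (1 + 0.0917 × 16.3) = 0.484 / 2.495 = 0.1940.
ΔS = 2120 − 24.5 = 2096 mg/L, so the substrate removal rate is 2070 × 2096/1000 = 4338 kg ultimate BOD/d.
Net sludge production P_X = 0.1940 × 4338 = 841.6 kg VSS/d.
Carbonaceous O₂ demand = substrate oxidised − cell-mass equivalent = 4338 − 1.42 × 841.6 = 3143 kg O₂/d.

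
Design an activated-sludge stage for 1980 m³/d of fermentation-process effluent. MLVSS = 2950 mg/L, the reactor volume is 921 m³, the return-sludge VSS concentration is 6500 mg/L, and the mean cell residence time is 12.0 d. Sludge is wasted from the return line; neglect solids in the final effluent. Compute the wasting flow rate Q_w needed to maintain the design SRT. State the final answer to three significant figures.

Wasting from the return line (neglecting effluent solids): Q_w = V·X / (θ_c·X_r) = 921.0 × 2950 / (12.0 × 6500) = 34.83 m³/d.

Q_w ≈ 34.8 m³/d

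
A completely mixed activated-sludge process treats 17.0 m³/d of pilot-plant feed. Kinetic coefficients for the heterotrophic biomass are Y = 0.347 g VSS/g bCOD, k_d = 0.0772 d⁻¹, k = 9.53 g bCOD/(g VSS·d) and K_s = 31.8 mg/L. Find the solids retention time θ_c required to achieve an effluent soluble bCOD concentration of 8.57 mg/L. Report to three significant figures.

At the target effluent, Y k S/(K_s+S) = 0.347×9.53×8.57/40.37 = 0.7020 d⁻¹.
θ_c = 1/(μ − k_d) = 1/(0.7020 − 0.0772) = 1/0.6248 = 1.600 d.

θ_c ≈ 1.60 d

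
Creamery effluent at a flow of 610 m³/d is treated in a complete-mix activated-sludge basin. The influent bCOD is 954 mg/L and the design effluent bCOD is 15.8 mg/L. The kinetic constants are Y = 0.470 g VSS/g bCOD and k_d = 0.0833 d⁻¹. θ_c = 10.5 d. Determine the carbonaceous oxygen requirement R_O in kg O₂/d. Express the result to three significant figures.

The observed yield is Y_obs = Y/(1 + k_d·θ_c) = 0.470 / (1 + 0.0833 × 10.5) = 0.470 / 1.875 = 0.2507 g VSS per g bCOD removed.
Substrate removed = Q·(S₀ − S) = 610 m³/d × (954 − 15.8) g/m³ = 5.72×10^5 g/d = 572.3 kg/d.
P_X = Y_obs·Q·(S₀ − S) = 0.2507 × 572.3 = 143.5 kg VSS/d.
Carbonaceous O₂ demand = substrate oxidised − cell-mass equivalent = 572.3 − 1.42 × 143.5 = 368.6 kg O₂/d.

R_O ≈ 369 kg O₂/d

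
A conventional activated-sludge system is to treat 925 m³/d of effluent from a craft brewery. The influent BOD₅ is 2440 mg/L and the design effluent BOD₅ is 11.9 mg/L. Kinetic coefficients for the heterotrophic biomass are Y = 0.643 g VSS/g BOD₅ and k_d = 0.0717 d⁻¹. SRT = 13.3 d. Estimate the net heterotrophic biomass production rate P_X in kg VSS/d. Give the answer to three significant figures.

Y_obs = Y / (1 + k_d θ_c) = 0.643 / (1 + 0.0717 × 13.3) = 0.643 / 1.954 = 0.3291.
ΔS = 2440 − 11.9 = 2428 mg/L, so the substrate removal rate is 925 × 2428/1000 = 2246 kg BOD₅/d.
P_X = Y_obs · Q(S₀ − S) = 0.3291 × 2246 = 739.2 kg VSS/d.

P_X ≈ 739 kg VSS/d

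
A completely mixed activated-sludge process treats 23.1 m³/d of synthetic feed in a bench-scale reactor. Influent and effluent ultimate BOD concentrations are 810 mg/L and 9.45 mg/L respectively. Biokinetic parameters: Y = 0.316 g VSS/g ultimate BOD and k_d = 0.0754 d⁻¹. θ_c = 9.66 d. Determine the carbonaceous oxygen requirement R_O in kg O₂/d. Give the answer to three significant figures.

R_O ≈ 13.7 kg O₂/d

Correct the yield for decay: Y_obs = Y/(1 + k_d θ_c) = 0.316 / (1 + 0.0754 × 9.66) = 0.316 / 1.728 = 0.1828.
Q·(S₀ − S) = 23.1 × (810 − 9.45) × 10⁻³ = 18.49 kg/d removed.
P_X = Y_obs·Q·(S₀ − S) = 0.1828 × 18.49 = 3.381 kg VSS/d.
R_O = Q·ΔS − 1.42 P_X = 18.49 − 4.801 = 13.69 kg O₂/d.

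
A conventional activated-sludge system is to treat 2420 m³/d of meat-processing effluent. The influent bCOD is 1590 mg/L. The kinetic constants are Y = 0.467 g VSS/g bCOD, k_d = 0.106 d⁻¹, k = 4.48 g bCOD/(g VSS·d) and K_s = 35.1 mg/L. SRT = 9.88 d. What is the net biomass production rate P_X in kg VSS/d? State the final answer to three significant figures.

P_X ≈ 876 kg VSS/d

For a completely mixed reactor with recycle the Lawrence–McCarty relation gives S = K_s·(1 + k_d·θ_c) / [θ_c·(Y·k − k_d) − 1] = 35.1 × (1 + 0.106 × 9.88) / [9.88 × (0.467 × 4.48 − 0.106) − 1] = 71.86 / 18.62 = 3.859 mg/L.
Y_obs = Y / (1 + k_d θ_c) = 0.467 / (1 + 0.106 × 9.88) = 0.467 / 2.047 = 0.2281.
ΔS = 1590 − 3.86 = 1586 mg/L, so the substrate removal rate is 2420 × 1586/1000 = 3838 kg bCOD/d.
Biomass produced: P_X = Y_obs·Q·ΔS = 0.2281 × 3838 ≈ 875.6 kg VSS/d.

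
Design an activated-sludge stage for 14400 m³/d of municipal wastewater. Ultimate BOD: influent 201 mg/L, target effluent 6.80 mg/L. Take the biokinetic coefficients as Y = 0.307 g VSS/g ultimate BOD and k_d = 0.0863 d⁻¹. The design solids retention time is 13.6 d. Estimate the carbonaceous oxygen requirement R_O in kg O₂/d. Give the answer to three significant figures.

R_O ≈ 2240 kg O₂/d

Correct the yield for decay: Y_obs = Y/(1 + k_d θ_c) = 0.307 / (1 + 0.0863 × 13.6) = 0.307 / 2.174 = 0.1412.
Q·(S₀ − S) = 14400 × (201 − 6.80) × 10⁻³ = 2796 kg/d removed.
P_X = Y_obs·Q·(S₀ − S) = 0.1412 × 2796 = 395.0 kg VSS/d.
R_O = Q·(S₀ − S) − 1.42·P_X = 2796 − 1.42 × 395.0 = 2236 kg O₂/d.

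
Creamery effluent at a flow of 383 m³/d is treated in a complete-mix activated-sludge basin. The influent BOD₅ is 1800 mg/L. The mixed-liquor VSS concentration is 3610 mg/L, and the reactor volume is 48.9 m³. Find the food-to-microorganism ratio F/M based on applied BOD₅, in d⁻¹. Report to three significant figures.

Food-to-microorganism ratio F/M = Q S₀ / (V X) = 383 × 1800 / (48.90 × 3610) = 3.905 d⁻¹.

F/M ≈ 3.91 d⁻¹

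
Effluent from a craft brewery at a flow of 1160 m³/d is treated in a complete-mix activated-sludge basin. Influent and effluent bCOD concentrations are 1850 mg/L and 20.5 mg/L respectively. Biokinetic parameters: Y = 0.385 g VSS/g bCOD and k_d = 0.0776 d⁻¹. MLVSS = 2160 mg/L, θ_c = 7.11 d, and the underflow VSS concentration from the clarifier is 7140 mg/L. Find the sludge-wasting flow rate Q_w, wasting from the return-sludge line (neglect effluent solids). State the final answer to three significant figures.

From the SRT design equation V = Y Q (S₀−S) θ_c / [X (1 + k_d θ_c)] = 0.385 × 1160 × (1850 − 20.5) × 7.11 / [2160 × (1 + 0.0776 × 7.11)] = 5.81×10^6 / 3352 = 1733 m³.
Wasting from the return line (neglecting effluent solids): Q_w = V·X / (θ_c·X_r) = 1733 × 2160 / (7.11 × 7140) = 73.75 m³/d.

Q_w ≈ 73.7 m³/d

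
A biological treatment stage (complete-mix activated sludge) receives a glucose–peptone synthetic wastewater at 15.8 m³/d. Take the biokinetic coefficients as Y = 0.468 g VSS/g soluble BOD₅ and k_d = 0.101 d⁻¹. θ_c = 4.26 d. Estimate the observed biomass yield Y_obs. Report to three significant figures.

Observed yield with endogenous decay: Y_obs = Y / (1 + k_d·θ_c) = 0.468 / (1 + 0.101 × 4.26) = 0.468 / 1.430 = 0.3272 g VSS/g soluble BOD₅.

Y_obs ≈ 0.327 g VSS/g soluble BOD₅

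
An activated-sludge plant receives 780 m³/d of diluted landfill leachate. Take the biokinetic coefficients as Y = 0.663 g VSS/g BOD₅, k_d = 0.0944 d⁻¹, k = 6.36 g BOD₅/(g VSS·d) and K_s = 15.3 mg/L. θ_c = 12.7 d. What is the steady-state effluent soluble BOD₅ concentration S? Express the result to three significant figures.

From the Monod/SRT balance for a CMAS, S = K_s·(1+k_d θ_c)/[θ_c·(Y k − k_d) − 1] = 15.3 × (1 + 0.0944 × 12.7) / [12.7 × (0.663 × 6.36 − 0.0944) − 1] = 33.64 / 51.35 = 0.6551 mg/L.

S ≈ 0.655 mg/L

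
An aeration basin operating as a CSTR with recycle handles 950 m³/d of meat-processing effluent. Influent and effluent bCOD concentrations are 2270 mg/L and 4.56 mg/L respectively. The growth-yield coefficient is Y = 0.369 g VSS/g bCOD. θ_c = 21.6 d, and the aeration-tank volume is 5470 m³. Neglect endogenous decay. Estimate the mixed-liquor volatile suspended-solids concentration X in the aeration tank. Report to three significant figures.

Without decay, X = Y Q (S₀−S) θ_c / V = 0.369 × 950 × (2270 − 4.56) × 21.6 / 5470 = 3136 mg/L.

X ≈ 3140 mg/L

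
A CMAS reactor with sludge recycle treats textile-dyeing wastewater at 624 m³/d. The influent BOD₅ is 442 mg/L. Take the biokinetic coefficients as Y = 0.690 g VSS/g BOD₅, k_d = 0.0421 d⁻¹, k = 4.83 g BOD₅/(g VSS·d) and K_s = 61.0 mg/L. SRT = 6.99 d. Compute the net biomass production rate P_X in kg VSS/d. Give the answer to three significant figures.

For a completely mixed reactor with recycle the Lawrence–McCarty relation gives S = K_s·(1 + k_d·θ_c) / [θ_c·(Y·k − k_d) − 1] = 61.0 × (1 + 0.0421 × 6.99) / [6.99 × (0.690 × 4.83 − 0.0421) − 1] = 78.95 / 22.00 = 3.588 mg/L.
The observed yield is Y_obs = Y/(1 + k_d·θ_c) = 0.690 / (1 + 0.0421 × 6.99) = 0.690 / 1.294 = 0.5331 g VSS per g BOD₅ removed.
Q·(S₀ − S) = 624 × (442 − 3.59) × 10⁻³ = 273.6 kg/d removed.
P_X = Y_obs · Q(S₀ − S) = 0.5331 × 273.6 = 145.8 kg VSS/d.

P_X ≈ 146 kg VSS/d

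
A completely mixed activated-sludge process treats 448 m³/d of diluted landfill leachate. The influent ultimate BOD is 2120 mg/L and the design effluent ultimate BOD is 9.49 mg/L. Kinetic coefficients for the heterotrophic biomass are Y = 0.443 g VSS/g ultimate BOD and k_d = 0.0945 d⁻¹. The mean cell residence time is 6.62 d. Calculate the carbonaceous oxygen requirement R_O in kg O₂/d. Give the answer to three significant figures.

The observed yield is Y_obs = Y/(1 + k_d·θ_c) = 0.443 / (1 + 0.0945 × 6.62) = 0.443 / 1.626 = 0.2725 g VSS per g ultimate BOD removed.
Substrate removed = Q·(S₀ − S) = 448 m³/d × (2120 − 9.49) g/m³ = 9.46×10^5 g/d = 945.5 kg/d.
Net sludge production P_X = 0.2725 × 945.5 = 257.7 kg VSS/d.
R_O = Q·ΔS − 1.42 P_X = 945.5 − 365.9 = 579.6 kg O₂/d.

R_O ≈ 580 kg O₂/d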